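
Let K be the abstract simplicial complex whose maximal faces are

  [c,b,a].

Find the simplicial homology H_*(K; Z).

H_0 ≅ Z,  H_1 = 0,  H_2 = 0.

K has 3 vertices, 3 edges, 1 triangle.
rank ∂_0 = 0, rank ∂_1 = 2 ⇒ b_0 = 3 − 0 − 2 = 1; all invariant factors of ∂_1 are 1 so no torsion. So H_0 ≅ Z.
rank ∂_1 = 2, rank ∂_2 = 1 ⇒ b_1 = 3 − 2 − 1 = 0; all invariant factors of ∂_2 are 1 so no torsion. So H_1 ≅ 0.
rank ∂_2 = 1, rank ∂_3 = 0 ⇒ b_2 = 1 − 1 − 0 = 0. So H_2 ≅ 0.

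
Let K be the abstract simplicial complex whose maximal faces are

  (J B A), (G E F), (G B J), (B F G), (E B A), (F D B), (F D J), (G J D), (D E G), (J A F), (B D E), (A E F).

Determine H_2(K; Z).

H_2 ≅ 0.

We work with the vertex ordering A < B < D < E < F < G < J. The simplices of K, each written with vertices in increasing order, are:

  0-simplices (7): A, B, D, E, F, G, J
  1-simplices (18): AB, AE, AF, AJ, BD, BE, BF, BG, BJ, DE, DF, DG, DJ, EF, EG, FG, FJ, GJ
  2-simplices (12): ABE, ABJ, AEF, AFJ, BDE, BDF, BFG, BGJ, DEG, DFJ, DGJ, EFG

giving chain groups C_0 ≅ Z^7, C_1 ≅ Z^18, C_2 ≅ Z^12.

The boundary map ∂_1: C_1 → C_0 maps an edge to its endpoints' difference, ∂[p,q] = q − p.
As a 7×18 matrix over Z this has rank 6, with invariant factors (1,1,1,1,1,1).

∂_2: C_2 → C_1 maps a triangle to the signed sum of its edges. For instance
  ∂BFG = FG − BG + BF,
  ∂ABJ = BJ − AJ + AB.
The 18×12 boundary matrix has rank 12 and Smith normal form diag(1,1,1,1,1,1,1,1,1,1,1,2).

Now H_k = ker ∂_k / im ∂_{k+1}, so:

  H_2: rank ker ∂_2 − rank ∂_3 = (12 − 12) − 0 = 0, and there is no ∂_3, so H_2 ≅ 0.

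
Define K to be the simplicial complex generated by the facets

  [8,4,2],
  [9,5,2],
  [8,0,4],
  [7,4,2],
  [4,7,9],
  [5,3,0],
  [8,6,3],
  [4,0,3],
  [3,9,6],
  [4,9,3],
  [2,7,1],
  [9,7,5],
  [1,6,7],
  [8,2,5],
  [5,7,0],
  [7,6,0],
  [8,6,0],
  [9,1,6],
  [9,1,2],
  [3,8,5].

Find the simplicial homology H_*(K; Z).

H_0 ≅ Z,  H_1 ≅ Z ⊕ Z/2,  H_2 = 0.

Order the vertices as 0 < 1 < 2 < 3 < 4 < 5 < 6 < 7 < 8 < 9. Listing each simplex with vertices in this order, K has dimension 2 with simplices:

  0-simplices (10): [0], [1], [2], [3], [4], [5], [6], [7], [8], [9]
  1-simplices (30): (30 of them)
  2-simplices (20): (20 of them)

Hence C_0 ≅ Z^10, C_1 ≅ Z^30, C_2 ≅ Z^20.

The boundary map ∂_1: C_1 → C_0 maps an edge to its endpoints' difference, ∂[p,q] = q − p. For instance
  ∂[2,4] = [4] − [2].
This gives a 10×30 integer matrix of rank 9; reducing to Smith normal form yields diagonal entries (1,1,1,1,1,1,1,1,1).

The boundary map ∂_2: C_2 → C_1 sends each 2-simplex [p,q,r] to [q,r] − [p,r] + [p,q]. For instance
  ∂[3,5,8] = [5,8] − [3,8] + [3,5],
  ∂[1,6,9] = [6,9] − [1,9] + [1,6].
This gives a 30×20 integer matrix of rank 20; reducing to Smith normal form yields diagonal entries (1,1,1,1,1,1,1,1,1,1,1,1,1,1,1,1,1,1,1,2).

Reading off H_k = ker ∂_k / im ∂_{k+1}:

  H_0: rank C_0 − rank ∂_1 = 10 − 9 = 1, and the invariant factors of ∂_1 are all 1, so H_0 ≅ Z.
  H_1: rank ker ∂_1 − rank ∂_2 = (30 − 9) − 20 = 1, and ∂_2 has invariant factor 2 > 1, so H_1 ≅ Z ⊕ Z/2.
  H_2: rank ker ∂_2 − rank ∂_3 = (20 − 20) − 0 = 0, and there is no ∂_3, so H_2 ≅ 0.

(K is a triangulation of the Klein bottle.)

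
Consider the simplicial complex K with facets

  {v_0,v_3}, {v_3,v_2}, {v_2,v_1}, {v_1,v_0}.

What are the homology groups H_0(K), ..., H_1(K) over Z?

H_0 ≅ Z,  H_1 ≅ Z.

Fix the vertex order v_0 < v_1 < v_2 < v_3 and write every simplex with vertices in increasing order. Then dim K = 1 and the simplices of K are:

  0-simplices (4): [v_0], [v_1], [v_2], [v_3]
  1-simplices (4): [v_0,v_1], [v_0,v_3], [v_1,v_2], [v_2,v_3]

giving chain groups C_0 ≅ Z^4, C_1 ≅ Z^4.

The boundary map ∂_1: C_1 → C_0 sends each edge [p,q] (with p < q) to q − p.
The resulting 4×4 matrix has rank 3, and its Smith normal form has invariant factors (1,1,1).

Computing H_k = (kernel of ∂_k) / (image of ∂_{k+1}):

  H_0: rank C_0 − rank ∂_1 = 4 − 3 = 1, and the invariant factors of ∂_1 are all 1, so H_0 ≅ Z.
  H_1: rank ker ∂_1 − rank ∂_2 = (4 − 3) − 0 = 1, and there is no ∂_2, so H_1 ≅ Z.

(K is a triangulation of the circle S^1.)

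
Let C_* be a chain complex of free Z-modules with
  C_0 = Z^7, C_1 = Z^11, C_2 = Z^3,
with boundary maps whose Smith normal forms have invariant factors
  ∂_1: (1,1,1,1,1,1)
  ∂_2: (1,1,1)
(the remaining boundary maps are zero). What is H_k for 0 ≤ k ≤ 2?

H_0 ≅ Z,  H_1 ≅ Z^2,  H_2 = 0.

H_0: b_0 = 7 − 0 − 6 = 1; torsion from ∂_1 factors > 1: none. So H_0 ≅ Z.
H_1: b_1 = 11 − 6 − 3 = 2; torsion from ∂_2 factors > 1: none. So H_1 ≅ Z^2.
H_2: b_2 = 3 − 3 − 0 = 0; torsion from ∂_3 factors > 1: none. So H_2 ≅ 0.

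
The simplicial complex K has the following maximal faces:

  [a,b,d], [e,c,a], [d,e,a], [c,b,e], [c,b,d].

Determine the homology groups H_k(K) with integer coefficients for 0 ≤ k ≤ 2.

Fix the vertex order a < b < c < d < e and write every simplex with vertices in increasing order. Then dim K = 2 and the simplices of K are:

  0-simplices (5): a, b, c, d, e
  1-simplices (10): ab, ac, ad, ae, bc, bd, be, cd, ce, de
  2-simplices (5): abd, ace, ade, bcd, bce

so the chain groups are C_0 ≅ Z^5, C_1 ≅ Z^10, C_2 ≅ Z^5.

The boundary map ∂_1: C_1 → C_0 is given by ∂[p,q] = [q] − [p]. For instance
  ∂ab = b − a.
The resulting 5×10 matrix has rank 4, and its Smith normal form has invariant factors (1,1,1,1).

∂_2: C_2 → C_1 acts by ∂[p,q,r] = [q,r] − [p,r] + [p,q]. For instance
  ∂abd = bd − ad + ab,
  ∂ace = ce − ae + ac.
As a 10×5 matrix over Z this has rank 5, with invariant factors (1,1,1,1,1).

Reading off H_k = ker ∂_k / im ∂_{k+1}:

  H_0: rank C_0 − rank ∂_1 = 5 − 4 = 1, and the invariant factors of ∂_1 are all 1, so H_0 = Z.
  H_1: rank ker ∂_1 − rank ∂_2 = (10 − 4) − 5 = 1, and the invariant factors of ∂_2 are all 1, so H_1 = Z.
  H_2: rank ker ∂_2 − rank ∂_3 = (5 − 5) − 0 = 0, and there is no ∂_3, so H_2 = 0.

H_0 = Z,  H_1 = Z,  H_2 = 0.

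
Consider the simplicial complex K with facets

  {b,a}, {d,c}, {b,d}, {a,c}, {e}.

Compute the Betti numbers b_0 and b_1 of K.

Order the vertices as a < b < c < d < e. Listing each simplex with vertices in this order, K has dimension 1 with simplices:

  0-simplices (5): a, b, c, d, e
  1-simplices (4): ab, ac, bd, cd

Hence C_0 ≅ Z^5, C_1 ≅ Z^4.

The boundary map ∂_1: C_1 → C_0 is given by ∂[p,q] = [q] − [p].
This gives a 5×4 integer matrix of rank 3; reducing to Smith normal form yields diagonal entries (1,1,1).

Now H_k = ker ∂_k / im ∂_{k+1}, so:

  H_0: rank C_0 − rank ∂_1 = 5 − 3 = 2, and the invariant factors of ∂_1 are all 1, so H_0 ≅ Z^2.
  H_1: rank ker ∂_1 − rank ∂_2 = (4 − 3) − 0 = 1, and there is no ∂_2, so H_1 ≅ Z.

Hence the Betti numbers are b_0 = 2, b_1 = 1.

b_0 = 2, b_1 = 1.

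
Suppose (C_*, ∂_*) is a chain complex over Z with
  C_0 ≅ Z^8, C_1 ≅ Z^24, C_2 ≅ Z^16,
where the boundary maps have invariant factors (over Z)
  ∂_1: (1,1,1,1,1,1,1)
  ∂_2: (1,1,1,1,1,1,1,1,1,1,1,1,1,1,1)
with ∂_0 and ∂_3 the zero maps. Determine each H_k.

H_0 = Z,  H_1 = Z^2,  H_2 = Z.

H_0: b_0 = 8 − 0 − 7 = 1; torsion from ∂_1 factors > 1: none. So H_0 = Z.
H_1: b_1 = 24 − 7 − 15 = 2; torsion from ∂_2 factors > 1: none. So H_1 = Z^2.
H_2: b_2 = 16 − 15 − 0 = 1; torsion from ∂_3 factors > 1: none. So H_2 = Z.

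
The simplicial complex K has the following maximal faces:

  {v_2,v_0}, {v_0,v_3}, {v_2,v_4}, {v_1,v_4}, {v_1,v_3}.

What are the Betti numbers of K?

b_0 = 1, b_1 = 1.

Take the total order v_0 < v_1 < v_2 < v_3 < v_4 on the vertex set. Then K (dimension 1) consists of the simplices:

  0-simplices (5): [v_0], [v_1], [v_2], [v_3], [v_4]
  1-simplices (5): [v_0,v_2], [v_0,v_3], [v_1,v_3], [v_1,v_4], [v_2,v_4]

Hence C_0 ≅ Z^5, C_1 ≅ Z^5.

∂_1: C_1 → C_0 is given by ∂[p,q] = [q] − [p].
This gives a 5×5 integer matrix of rank 4; reducing to Smith normal form yields diagonal entries (1,1,1,1).

From H_k ≅ ker(∂_k) / im(∂_{k+1}) we obtain:

  H_0: rank C_0 − rank ∂_1 = 5 − 4 = 1, and the invariant factors of ∂_1 are all 1, so H_0 ≅ Z.
  H_1: rank ker ∂_1 − rank ∂_2 = (5 − 4) − 0 = 1, and there is no ∂_2, so H_1 ≅ Z.

Hence the Betti numbers are b_0 = 1, b_1 = 1.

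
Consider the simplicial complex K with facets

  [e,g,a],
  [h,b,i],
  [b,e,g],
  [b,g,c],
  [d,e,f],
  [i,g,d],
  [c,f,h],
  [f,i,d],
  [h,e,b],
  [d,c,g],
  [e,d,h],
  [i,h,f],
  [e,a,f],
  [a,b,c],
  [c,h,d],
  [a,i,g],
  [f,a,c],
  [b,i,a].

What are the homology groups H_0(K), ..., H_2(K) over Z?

H_0 = Z,  H_1 = Z × Z/2,  H_2 = 0.

We work with the vertex ordering a < b < c < d < e < f < g < h < i. The simplices of K, each written with vertices in increasing order, are:

  0-simplices (9): a, b, c, d, e, f, g, h, i
  1-simplices (27): ab, ac, ae, af, ag, ai, bc, be, bg, bh, bi, cd, cf, cg, ch, de, df, dg, dh, di, ef, eg, eh, fh, fi, gi, hi
  2-simplices (18): abc, abi, acf, aef, aeg, agi, bcg, beg, beh, bhi, cdg, cdh, cfh, def, deh, dfi, dgi, fhi

giving chain groups C_0 ≅ Z^9, C_1 ≅ Z^27, C_2 ≅ Z^18.

The boundary map ∂_1: C_1 → C_0 sends each edge [p,q] (with p < q) to q − p.
The resulting 9×27 matrix has rank 8, and its Smith normal form has invariant factors (1,1,1,1,1,1,1,1).

Boundary ∂_2: C_2 → C_1 acts by ∂[p,q,r] = [q,r] − [p,r] + [p,q]. For instance
  ∂deh = eh − dh + de,
  ∂cdh = dh − ch + cd.
This gives a 27×18 integer matrix of rank 18; reducing to Smith normal form yields diagonal entries (1,1,1,1,1,1,1,1,1,1,1,1,1,1,1,1,1,2).

From H_k ≅ ker(∂_k) / im(∂_{k+1}) we obtain:

  H_0: rank C_0 − rank ∂_1 = 9 − 8 = 1, and the invariant factors of ∂_1 are all 1, so H_0 = Z.
  H_1: rank ker ∂_1 − rank ∂_2 = (27 − 8) − 18 = 1, and ∂_2 has invariant factor 2 > 1, so H_1 = Z × Z/2.
  H_2: rank ker ∂_2 − rank ∂_3 = (18 − 18) − 0 = 0, and there is no ∂_3, so H_2 = 0.

As a check, the Euler characteristic is 9 − 27 + 18 = 0, which agrees with 1 − 1 + 0 = 0.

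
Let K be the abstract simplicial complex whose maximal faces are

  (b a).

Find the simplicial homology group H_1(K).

We work with the vertex ordering a < b. The simplices of K, each written with vertices in increasing order, are:

  0-simplices (2): a, b
  1-simplices (1): ab

Hence C_0 ≅ Z^2, C_1 ≅ Z^1.

Boundary ∂_1: C_1 → C_0 sends each edge [p,q] (with p < q) to q − p.
The resulting 2×1 matrix has rank 1, and its Smith normal form has invariant factors (1).

From H_k ≅ ker(∂_k) / im(∂_{k+1}) we obtain:

  H_1: rank ker ∂_1 − rank ∂_2 = (1 − 1) − 0 = 0, and there is no ∂_2, so H_1 ≅ 0.

H_1 = 0.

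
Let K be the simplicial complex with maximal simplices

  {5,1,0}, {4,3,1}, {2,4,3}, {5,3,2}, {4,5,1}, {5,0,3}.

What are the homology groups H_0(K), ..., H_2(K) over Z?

H_0 ≅ Z,  H_1 ≅ Z,  H_2 = 0.

We work with the vertex ordering 0 < 1 < 2 < 3 < 4 < 5. The simplices of K, each written with vertices in increasing order, are:

  0-simplices (6): [0], [1], [2], [3], [4], [5]
  1-simplices (12): [0,1], [0,3], [0,5], [1,3], [1,4], [1,5], [2,3], [2,4], [2,5], [3,4], [3,5], [4,5]
  2-simplices (6): [0,1,5], [0,3,5], [1,3,4], [1,4,5], [2,3,4], [2,3,5]

Hence C_0 ≅ Z^6, C_1 ≅ Z^12, C_2 ≅ Z^6.

The boundary map ∂_1: C_1 → C_0 sends each edge [p,q] (with p < q) to q − p. For instance
  ∂[3,5] = [5] − [3].
As a 6×12 matrix over Z this has rank 5, with invariant factors (1,1,1,1,1).

Boundary ∂_2: C_2 → C_1 acts by ∂[p,q,r] = [q,r] − [p,r] + [p,q]. For instance
  ∂[0,3,5] = [3,5] − [0,5] + [0,3],
  ∂[1,4,5] = [4,5] − [1,5] + [1,4].
The 12×6 boundary matrix has rank 6 and Smith normal form diag(1,1,1,1,1,1).

Computing H_k = (kernel of ∂_k) / (image of ∂_{k+1}):

  H_0: rank C_0 − rank ∂_1 = 6 − 5 = 1, and the invariant factors of ∂_1 are all 1, so H_0 ≅ Z.
  H_1: rank ker ∂_1 − rank ∂_2 = (12 − 5) − 6 = 1, and the invariant factors of ∂_2 are all 1, so H_1 ≅ Z.
  H_2: rank ker ∂_2 − rank ∂_3 = (6 − 6) − 0 = 0, and there is no ∂_3, so H_2 ≅ 0.

(K is a triangulation of the cylinder S^1 x I.)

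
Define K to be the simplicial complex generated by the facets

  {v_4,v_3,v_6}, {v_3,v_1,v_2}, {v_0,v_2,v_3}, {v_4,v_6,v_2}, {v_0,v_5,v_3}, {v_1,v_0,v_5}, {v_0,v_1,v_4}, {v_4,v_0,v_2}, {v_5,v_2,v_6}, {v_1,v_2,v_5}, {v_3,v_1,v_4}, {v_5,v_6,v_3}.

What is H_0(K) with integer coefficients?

H_0 ≅ Z.

Fix the vertex order v_0 < v_1 < v_2 < v_3 < v_4 < v_5 < v_6 and write every simplex with vertices in increasing order. Then dim K = 2 and the simplices of K are:

  0-simplices (7): [v_0], [v_1], [v_2], [v_3], [v_4], [v_5], [v_6]
  1-simplices (18): (18 of them)
  2-simplices (12): (12 of them)

Hence C_0 ≅ Z^7, C_1 ≅ Z^18, C_2 ≅ Z^12.

Boundary ∂_1: C_1 → C_0 is given by ∂[p,q] = [q] − [p]. For instance
  ∂[v_2,v_3] = [v_3] − [v_2].
The 7×18 boundary matrix has rank 6 and Smith normal form diag(1,1,1,1,1,1).

Boundary ∂_2: C_2 → C_1 acts by ∂[p,q,r] = [q,r] − [p,r] + [p,q]. For instance
  ∂[v_3,v_4,v_6] = [v_4,v_6] − [v_3,v_6] + [v_3,v_4],
  ∂[v_0,v_3,v_5] = [v_3,v_5] − [v_0,v_5] + [v_0,v_3].
The resulting 18×12 matrix has rank 12, and its Smith normal form has invariant factors (1,1,1,1,1,1,1,1,1,1,1,2).

Now H_k = ker ∂_k / im ∂_{k+1}, so:

  H_0: rank C_0 − rank ∂_1 = 7 − 6 = 1, and the invariant factors of ∂_1 are all 1, so H_0 = Z.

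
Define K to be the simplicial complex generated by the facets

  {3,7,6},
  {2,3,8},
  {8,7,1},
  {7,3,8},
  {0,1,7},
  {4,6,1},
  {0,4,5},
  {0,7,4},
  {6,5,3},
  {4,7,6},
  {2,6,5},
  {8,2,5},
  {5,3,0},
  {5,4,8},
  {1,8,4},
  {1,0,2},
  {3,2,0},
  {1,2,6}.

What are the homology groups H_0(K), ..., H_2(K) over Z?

Take the total order 0 < 1 < 2 < 3 < 4 < 5 < 6 < 7 < 8 on the vertex set. Then K (dimension 2) consists of the simplices:

  0-simplices (9): [0], [1], [2], [3], [4], [5], [6], [7], [8]
  1-simplices (27): (27 of them)
  2-simplices (18): [0,1,2], [0,1,7], [0,2,3], [0,3,5], [0,4,5], [0,4,7], [1,2,6], [1,4,6], [1,4,8], [1,7,8], [2,3,8], [2,5,6], [2,5,8], [3,5,6], [3,6,7], [3,7,8], [4,5,8], [4,6,7]

Hence C_0 ≅ Z^9, C_1 ≅ Z^27, C_2 ≅ Z^18.

∂_1: C_1 → C_0 sends each edge [p,q] (with p < q) to q − p. For instance
  ∂[2,6] = [6] − [2].
This gives a 9×27 integer matrix of rank 8; reducing to Smith normal form yields diagonal entries (1,1,1,1,1,1,1,1).

The boundary map ∂_2: C_2 → C_1 acts by ∂[p,q,r] = [q,r] − [p,r] + [p,q]. For instance
  ∂[3,6,7] = [6,7] − [3,7] + [3,6],
  ∂[3,7,8] = [7,8] − [3,8] + [3,7].
The resulting 27×18 matrix has rank 18, and its Smith normal form has invariant factors (1,1,1,1,1,1,1,1,1,1,1,1,1,1,1,1,1,2).

From H_k ≅ ker(∂_k) / im(∂_{k+1}) we obtain:

  H_0: rank C_0 − rank ∂_1 = 9 − 8 = 1, and the invariant factors of ∂_1 are all 1, so H_0 ≅ Z.
  H_1: rank ker ∂_1 − rank ∂_2 = (27 − 8) − 18 = 1, and ∂_2 has invariant factor 2 > 1, so H_1 ≅ Z × Z/2.
  H_2: rank ker ∂_2 − rank ∂_3 = (18 − 18) − 0 = 0, and there is no ∂_3, so H_2 ≅ 0.

As a check, the Euler characteristic is 9 − 27 + 18 = 0, which agrees with 1 − 1 + 0 = 0.
(K is a triangulation of the Klein bottle.)

H_0 = Z,  H_1 = Z × Z/2,  H_2 = 0.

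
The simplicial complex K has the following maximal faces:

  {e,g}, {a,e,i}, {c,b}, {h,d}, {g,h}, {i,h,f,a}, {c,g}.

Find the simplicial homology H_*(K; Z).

H_0 ≅ Z,  H_1 ≅ Z,  H_2 = 0,  H_3 = 0.

Order the vertices as a < b < c < d < e < f < g < h < i. Listing each simplex with vertices in this order, K has dimension 3 with simplices:

  0-simplices (9): a, b, c, d, e, f, g, h, i
  1-simplices (13): ae, af, ah, ai, bc, cg, dh, eg, ei, fh, fi, gh, hi
  2-simplices (5): aei, afh, afi, ahi, fhi
  3-simplices (1): afhi

giving chain groups C_0 ≅ Z^9, C_1 ≅ Z^13, C_2 ≅ Z^5, C_3 ≅ Z^1.

∂_1: C_1 → C_0 sends each edge [p,q] (with p < q) to q − p.
The resulting 9×13 matrix has rank 8, and its Smith normal form has invariant factors (1,1,1,1,1,1,1,1).

Boundary ∂_2: C_2 → C_1 sends each 2-simplex [p,q,r] to [q,r] − [p,r] + [p,q]. For instance
  ∂fhi = hi − fi + fh,
  ∂afi = fi − ai + af.
The 13×5 boundary matrix has rank 4 and Smith normal form diag(1,1,1,1).

The boundary map ∂_3: C_3 → C_2 sends each 3-simplex σ to the alternating sum Σ_i (−1)^i (σ with its i-th vertex removed). For instance
  ∂afhi = fhi − ahi + afi − afh.
The resulting 5×1 matrix has rank 1, and its Smith normal form has invariant factors (1).

Reading off H_k = ker ∂_k / im ∂_{k+1}:

  H_0: rank C_0 − rank ∂_1 = 9 − 8 = 1, and the invariant factors of ∂_1 are all 1, so H_0 = Z.
  H_1: rank ker ∂_1 − rank ∂_2 = (13 − 8) − 4 = 1, and the invariant factors of ∂_2 are all 1, so H_1 = Z.
  H_2: rank ker ∂_2 − rank ∂_3 = (5 − 4) − 1 = 0, and the invariant factors of ∂_3 are all 1, so H_2 = 0.
  H_3: rank ker ∂_3 − rank ∂_4 = (1 − 1) − 0 = 0, and there is no ∂_4, so H_3 = 0.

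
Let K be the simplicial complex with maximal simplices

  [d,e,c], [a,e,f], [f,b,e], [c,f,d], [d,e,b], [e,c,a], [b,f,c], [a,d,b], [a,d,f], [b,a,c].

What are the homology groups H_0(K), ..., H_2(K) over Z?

H_0 ≅ Z,  H_1 ≅ Z/2,  H_2 = 0.

Fix the vertex order a < b < c < d < e < f and write every simplex with vertices in increasing order. Then dim K = 2 and the simplices of K are:

  0-simplices (6): a, b, c, d, e, f
  1-simplices (15): ab, ac, ad, ae, af, bc, bd, be, bf, cd, ce, cf, de, df, ef
  2-simplices (10): abc, abd, ace, adf, aef, bcf, bde, bef, cde, cdf

so the chain groups are C_0 ≅ Z^6, C_1 ≅ Z^15, C_2 ≅ Z^10.

∂_1: C_1 → C_0 sends each edge [p,q] (with p < q) to q − p.
As a 6×15 matrix over Z this has rank 5, with invariant factors (1,1,1,1,1).

Boundary ∂_2: C_2 → C_1 acts by ∂[p,q,r] = [q,r] − [p,r] + [p,q]. For instance
  ∂bde = de − be + bd,
  ∂abd = bd − ad + ab.
This gives a 15×10 integer matrix of rank 10; reducing to Smith normal form yields diagonal entries (1,1,1,1,1,1,1,1,1,2).

Now H_k = ker ∂_k / im ∂_{k+1}, so:

  H_0: rank C_0 − rank ∂_1 = 6 − 5 = 1, and the invariant factors of ∂_1 are all 1, so H_0 ≅ Z.
  H_1: rank ker ∂_1 − rank ∂_2 = (15 − 5) − 10 = 0, and ∂_2 has invariant factor 2 > 1, so H_1 ≅ Z/2.
  H_2: rank ker ∂_2 − rank ∂_3 = (10 − 10) − 0 = 0, and there is no ∂_3, so H_2 ≅ 0.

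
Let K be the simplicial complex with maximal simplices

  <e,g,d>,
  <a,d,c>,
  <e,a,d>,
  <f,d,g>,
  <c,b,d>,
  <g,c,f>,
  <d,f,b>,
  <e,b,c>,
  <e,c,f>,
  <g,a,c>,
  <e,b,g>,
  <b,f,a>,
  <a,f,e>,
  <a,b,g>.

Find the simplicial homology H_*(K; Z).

H_0 = Z,  H_1 = Z^2,  H_2 = Z.

We work with the vertex ordering a < b < c < d < e < f < g. The simplices of K, each written with vertices in increasing order, are:

  0-simplices (7): a, b, c, d, e, f, g
  1-simplices (21): ab, ac, ad, ae, af, ag, bc, bd, be, bf, bg, cd, ce, cf, cg, de, df, dg, ef, eg, fg
  2-simplices (14): abf, abg, acd, acg, ade, aef, bcd, bce, bdf, beg, cef, cfg, deg, dfg

Hence C_0 ≅ Z^7, C_1 ≅ Z^21, C_2 ≅ Z^14.

Boundary ∂_1: C_1 → C_0 maps an edge to its endpoints' difference, ∂[p,q] = q − p. For instance
  ∂ab = b − a.
As a 7×21 matrix over Z this has rank 6, with invariant factors (1,1,1,1,1,1).

∂_2: C_2 → C_1 acts by ∂[p,q,r] = [q,r] − [p,r] + [p,q]. For instance
  ∂cfg = fg − cg + cf,
  ∂acg = cg − ag + ac.
The 21×14 boundary matrix has rank 13 and Smith normal form diag(1,1,1,1,1,1,1,1,1,1,1,1,1).

Now H_k = ker ∂_k / im ∂_{k+1}, so:

  H_0: rank C_0 − rank ∂_1 = 7 − 6 = 1, and the invariant factors of ∂_1 are all 1, so H_0 = Z.
  H_1: rank ker ∂_1 − rank ∂_2 = (21 − 6) − 13 = 2, and the invariant factors of ∂_2 are all 1, so H_1 = Z^2.
  H_2: rank ker ∂_2 − rank ∂_3 = (14 − 13) − 0 = 1, and there is no ∂_3, so H_2 = Z.

As a check, the Euler characteristic is 7 − 21 + 14 = 0, which agrees with 1 − 2 + 1 = 0.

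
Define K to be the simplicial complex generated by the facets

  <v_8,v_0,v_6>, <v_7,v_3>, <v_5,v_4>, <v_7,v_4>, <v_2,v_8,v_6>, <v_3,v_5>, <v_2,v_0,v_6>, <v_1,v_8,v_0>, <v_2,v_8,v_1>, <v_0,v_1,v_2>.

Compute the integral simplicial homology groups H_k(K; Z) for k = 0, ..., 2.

Take the total order v_0 < v_1 < v_2 < v_3 < v_4 < v_5 < v_6 < v_7 < v_8 on the vertex set. Then K (dimension 2) consists of the simplices:

  0-simplices (9): [v_0], [v_1], [v_2], [v_3], [v_4], [v_5], [v_6], [v_7], [v_8]
  1-simplices (13): [v_0,v_1], [v_0,v_2], [v_0,v_6], [v_0,v_8], [v_1,v_2], [v_1,v_8], [v_2,v_6], [v_2,v_8], [v_3,v_5], [v_3,v_7], [v_4,v_5], [v_4,v_7], [v_6,v_8]
  2-simplices (6): [v_0,v_1,v_2], [v_0,v_1,v_8], [v_0,v_2,v_6], [v_0,v_6,v_8], [v_1,v_2,v_8], [v_2,v_6,v_8]

Hence C_0 ≅ Z^9, C_1 ≅ Z^13, C_2 ≅ Z^6.

∂_1: C_1 → C_0 maps an edge to its endpoints' difference, ∂[p,q] = q − p. For instance
  ∂[v_4,v_5] = [v_5] − [v_4].
The resulting 9×13 matrix has rank 7, and its Smith normal form has invariant factors (1,1,1,1,1,1,1).

Boundary ∂_2: C_2 → C_1 maps a triangle to the signed sum of its edges. For instance
  ∂[v_2,v_6,v_8] = [v_6,v_8] − [v_2,v_8] + [v_2,v_6],
  ∂[v_0,v_1,v_2] = [v_1,v_2] − [v_0,v_2] + [v_0,v_1].
The resulting 13×6 matrix has rank 5, and its Smith normal form has invariant factors (1,1,1,1,1).

Reading off H_k = ker ∂_k / im ∂_{k+1}:

  H_0: rank C_0 − rank ∂_1 = 9 − 7 = 2, and the invariant factors of ∂_1 are all 1, so H_0 = Z^2.
  H_1: rank ker ∂_1 − rank ∂_2 = (13 − 7) − 5 = 1, and the invariant factors of ∂_2 are all 1, so H_1 = Z.
  H_2: rank ker ∂_2 − rank ∂_3 = (6 − 5) − 0 = 1, and there is no ∂_3, so H_2 = Z.

H_0 ≅ Z^2,  H_1 ≅ Z,  H_2 ≅ Z.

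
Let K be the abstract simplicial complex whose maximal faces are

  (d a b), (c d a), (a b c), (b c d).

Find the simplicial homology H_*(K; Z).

Fix the vertex order a < b < c < d and write every simplex with vertices in increasing order. Then dim K = 2 and the simplices of K are:

  0-simplices (4): a, b, c, d
  1-simplices (6): ab, ac, ad, bc, bd, cd
  2-simplices (4): abc, abd, acd, bcd

giving chain groups C_0 ≅ Z^4, C_1 ≅ Z^6, C_2 ≅ Z^4.

The boundary map ∂_1: C_1 → C_0 is given by ∂[p,q] = [q] − [p].
The 4×6 boundary matrix has rank 3 and Smith normal form diag(1,1,1).

∂_2: C_2 → C_1 sends each 2-simplex [p,q,r] to [q,r] − [p,r] + [p,q]. For instance
  ∂abc = bc − ac + ab,
  ∂bcd = cd − bd + bc.
The resulting 6×4 matrix has rank 3, and its Smith normal form has invariant factors (1,1,1).

Now H_k = ker ∂_k / im ∂_{k+1}, so:

  H_0: rank C_0 − rank ∂_1 = 4 − 3 = 1, and the invariant factors of ∂_1 are all 1, so H_0 ≅ Z.
  H_1: rank ker ∂_1 − rank ∂_2 = (6 − 3) − 3 = 0, and the invariant factors of ∂_2 are all 1, so H_1 ≅ 0.
  H_2: rank ker ∂_2 − rank ∂_3 = (4 − 3) − 0 = 1, and there is no ∂_3, so H_2 ≅ Z.

(K is a triangulation of the 2-sphere S^2.)

H_0 = Z,  H_1 = 0,  H_2 = Z.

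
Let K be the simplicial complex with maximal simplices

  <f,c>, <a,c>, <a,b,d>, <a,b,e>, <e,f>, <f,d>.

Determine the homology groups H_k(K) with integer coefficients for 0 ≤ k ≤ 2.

Take the total order a < b < c < d < e < f on the vertex set. Then K (dimension 2) consists of the simplices:

  0-simplices (6): a, b, c, d, e, f
  1-simplices (9): ab, ac, ad, ae, bd, be, cf, df, ef
  2-simplices (2): abd, abe

giving chain groups C_0 ≅ Z^6, C_1 ≅ Z^9, C_2 ≅ Z^2.

∂_1: C_1 → C_0 sends each edge [p,q] (with p < q) to q − p. For instance
  ∂ac = c − a.
As a 6×9 matrix over Z this has rank 5, with invariant factors (1,1,1,1,1).

Boundary ∂_2: C_2 → C_1 sends each 2-simplex [p,q,r] to [q,r] − [p,r] + [p,q]. For instance
  ∂abd = bd − ad + ab,
  ∂abe = be − ae + ab.
As a 9×2 matrix over Z this has rank 2, with invariant factors (1,1).

From H_k ≅ ker(∂_k) / im(∂_{k+1}) we obtain:

  H_0: rank C_0 − rank ∂_1 = 6 − 5 = 1, and the invariant factors of ∂_1 are all 1, so H_0 ≅ Z.
  H_1: rank ker ∂_1 − rank ∂_2 = (9 − 5) − 2 = 2, and the invariant factors of ∂_2 are all 1, so H_1 ≅ Z^2.
  H_2: rank ker ∂_2 − rank ∂_3 = (2 − 2) − 0 = 0, and there is no ∂_3, so H_2 ≅ 0.

As a check, the Euler characteristic is 6 − 9 + 2 = -1, which agrees with 1 − 2 + 0 = -1.

H_0 ≅ Z,  H_1 ≅ Z^2,  H_2 = 0.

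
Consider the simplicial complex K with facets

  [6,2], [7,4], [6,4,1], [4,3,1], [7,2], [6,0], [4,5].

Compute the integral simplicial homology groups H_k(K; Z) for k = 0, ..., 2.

H_0 = Z,  H_1 = Z,  H_2 = 0.

Take the total order 0 < 1 < 2 < 3 < 4 < 5 < 6 < 7 on the vertex set. Then K (dimension 2) consists of the simplices:

  0-simplices (8): [0], [1], [2], [3], [4], [5], [6], [7]
  1-simplices (10): [0,6], [1,3], [1,4], [1,6], [2,6], [2,7], [3,4], [4,5], [4,6], [4,7]
  2-simplices (2): [1,3,4], [1,4,6]

Hence C_0 ≅ Z^8, C_1 ≅ Z^10, C_2 ≅ Z^2.

Boundary ∂_1: C_1 → C_0 is given by ∂[p,q] = [q] − [p]. For instance
  ∂[2,7] = [7] − [2].
The 8×10 boundary matrix has rank 7 and Smith normal form diag(1,1,1,1,1,1,1).

Boundary ∂_2: C_2 → C_1 acts by ∂[p,q,r] = [q,r] − [p,r] + [p,q]. For instance
  ∂[1,4,6] = [4,6] − [1,6] + [1,4],
  ∂[1,3,4] = [3,4] − [1,4] + [1,3].
The 10×2 boundary matrix has rank 2 and Smith normal form diag(1,1).

Reading off H_k = ker ∂_k / im ∂_{k+1}:

  H_0: rank C_0 − rank ∂_1 = 8 − 7 = 1, and the invariant factors of ∂_1 are all 1, so H_0 = Z.
  H_1: rank ker ∂_1 − rank ∂_2 = (10 − 7) − 2 = 1, and the invariant factors of ∂_2 are all 1, so H_1 = Z.
  H_2: rank ker ∂_2 − rank ∂_3 = (2 − 2) − 0 = 0, and there is no ∂_3, so H_2 = 0.

As a check, the Euler characteristic is 8 − 10 + 2 = 0, which agrees with 1 − 1 + 0 = 0.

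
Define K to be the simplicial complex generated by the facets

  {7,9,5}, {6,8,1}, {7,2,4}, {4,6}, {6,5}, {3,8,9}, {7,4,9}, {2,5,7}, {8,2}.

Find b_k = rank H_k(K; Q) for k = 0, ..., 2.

We work with the vertex ordering 1 < 2 < 3 < 4 < 5 < 6 < 7 < 8 < 9. The simplices of K, each written with vertices in increasing order, are:

  0-simplices (9): [1], [2], [3], [4], [5], [6], [7], [8], [9]
  1-simplices (17): [1,6], [1,8], [2,4], [2,5], [2,7], [2,8], [3,8], [3,9], [4,6], [4,7], [4,9], [5,6], [5,7], [5,9], [6,8], [7,9], [8,9]
  2-simplices (6): [1,6,8], [2,4,7], [2,5,7], [3,8,9], [4,7,9], [5,7,9]

Hence C_0 ≅ Z^9, C_1 ≅ Z^17, C_2 ≅ Z^6.

Boundary ∂_1: C_1 → C_0 is given by ∂[p,q] = [q] − [p]. For instance
  ∂[5,7] = [7] − [5].
As a 9×17 matrix over Z this has rank 8, with invariant factors (1,1,1,1,1,1,1,1).

Boundary ∂_2: C_2 → C_1 acts by ∂[p,q,r] = [q,r] − [p,r] + [p,q]. For instance
  ∂[3,8,9] = [8,9] − [3,9] + [3,8],
  ∂[2,4,7] = [4,7] − [2,7] + [2,4].
This gives a 17×6 integer matrix of rank 6; reducing to Smith normal form yields diagonal entries (1,1,1,1,1,1).

Computing H_k = (kernel of ∂_k) / (image of ∂_{k+1}):

  H_0: rank C_0 − rank ∂_1 = 9 − 8 = 1, and the invariant factors of ∂_1 are all 1, so H_0 = Z.
  H_1: rank ker ∂_1 − rank ∂_2 = (17 − 8) − 6 = 3, and the invariant factors of ∂_2 are all 1, so H_1 = Z^3.
  H_2: rank ker ∂_2 − rank ∂_3 = (6 − 6) − 0 = 0, and there is no ∂_3, so H_2 = 0.

Hence the Betti numbers are b_0 = 1, b_1 = 3, b_2 = 0.

b_0 = 1, b_1 = 3, b_2 = 0.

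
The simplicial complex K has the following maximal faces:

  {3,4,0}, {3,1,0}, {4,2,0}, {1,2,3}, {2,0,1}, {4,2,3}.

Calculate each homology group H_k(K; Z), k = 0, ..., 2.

Take the total order 0 < 1 < 2 < 3 < 4 on the vertex set. Then K (dimension 2) consists of the simplices:

  0-simplices (5): [0], [1], [2], [3], [4]
  1-simplices (9): [0,1], [0,2], [0,3], [0,4], [1,2], [1,3], [2,3], [2,4], [3,4]
  2-simplices (6): [0,1,2], [0,1,3], [0,2,4], [0,3,4], [1,2,3], [2,3,4]

Hence C_0 ≅ Z^5, C_1 ≅ Z^9, C_2 ≅ Z^6.

∂_1: C_1 → C_0 is given by ∂[p,q] = [q] − [p]. For instance
  ∂[0,4] = [4] − [0].
As a 5×9 matrix over Z this has rank 4, with invariant factors (1,1,1,1).

The boundary map ∂_2: C_2 → C_1 acts by ∂[p,q,r] = [q,r] − [p,r] + [p,q]. For instance
  ∂[0,3,4] = [3,4] − [0,4] + [0,3],
  ∂[2,3,4] = [3,4] − [2,4] + [2,3].
As a 9×6 matrix over Z this has rank 5, with invariant factors (1,1,1,1,1).

From H_k ≅ ker(∂_k) / im(∂_{k+1}) we obtain:

  H_0: rank C_0 − rank ∂_1 = 5 − 4 = 1, and the invariant factors of ∂_1 are all 1, so H_0 ≅ Z.
  H_1: rank ker ∂_1 − rank ∂_2 = (9 − 4) − 5 = 0, and the invariant factors of ∂_2 are all 1, so H_1 ≅ 0.
  H_2: rank ker ∂_2 − rank ∂_3 = (6 − 5) − 0 = 1, and there is no ∂_3, so H_2 ≅ Z.

H_0 ≅ Z,  H_1 = 0,  H_2 ≅ Z.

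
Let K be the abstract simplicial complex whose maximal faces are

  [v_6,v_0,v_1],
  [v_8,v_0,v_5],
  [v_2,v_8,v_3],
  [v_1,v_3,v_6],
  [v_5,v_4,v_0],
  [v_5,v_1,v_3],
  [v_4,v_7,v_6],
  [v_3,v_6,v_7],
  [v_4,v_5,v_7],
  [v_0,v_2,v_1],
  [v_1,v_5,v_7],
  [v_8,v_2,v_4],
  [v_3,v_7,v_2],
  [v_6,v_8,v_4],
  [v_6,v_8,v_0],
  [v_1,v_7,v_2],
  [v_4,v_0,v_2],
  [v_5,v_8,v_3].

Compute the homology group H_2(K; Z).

H_2 ≅ 0.

Order the vertices as v_0 < v_1 < v_2 < v_3 < v_4 < v_5 < v_6 < v_7 < v_8. Listing each simplex with vertices in this order, K has dimension 2 with simplices:

  0-simplices (9): [v_0], [v_1], [v_2], [v_3], [v_4], [v_5], [v_6], [v_7], [v_8]
  1-simplices (27): (27 of them)
  2-simplices (18): (18 of them)

giving chain groups C_0 ≅ Z^9, C_1 ≅ Z^27, C_2 ≅ Z^18.

∂_1: C_1 → C_0 maps an edge to its endpoints' difference, ∂[p,q] = q − p. For instance
  ∂[v_0,v_5] = [v_5] − [v_0].
The resulting 9×27 matrix has rank 8, and its Smith normal form has invariant factors (1,1,1,1,1,1,1,1).

The boundary map ∂_2: C_2 → C_1 maps a triangle to the signed sum of its edges. For instance
  ∂[v_2,v_3,v_8] = [v_3,v_8] − [v_2,v_8] + [v_2,v_3],
  ∂[v_2,v_4,v_8] = [v_4,v_8] − [v_2,v_8] + [v_2,v_4].
The 27×18 boundary matrix has rank 18 and Smith normal form diag(1,1,1,1,1,1,1,1,1,1,1,1,1,1,1,1,1,2).

Computing H_k = (kernel of ∂_k) / (image of ∂_{k+1}):

  H_2: rank ker ∂_2 − rank ∂_3 = (18 − 18) − 0 = 0, and there is no ∂_3, so H_2 ≅ 0.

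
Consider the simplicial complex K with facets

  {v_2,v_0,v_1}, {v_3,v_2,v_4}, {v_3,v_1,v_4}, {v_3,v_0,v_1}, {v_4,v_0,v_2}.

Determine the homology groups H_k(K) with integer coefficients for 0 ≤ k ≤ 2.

We work with the vertex ordering v_0 < v_1 < v_2 < v_3 < v_4. The simplices of K, each written with vertices in increasing order, are:

  0-simplices (5): [v_0], [v_1], [v_2], [v_3], [v_4]
  1-simplices (10): [v_0,v_1], [v_0,v_2], [v_0,v_3], [v_0,v_4], [v_1,v_2], [v_1,v_3], [v_1,v_4], [v_2,v_3], [v_2,v_4], [v_3,v_4]
  2-simplices (5): [v_0,v_1,v_2], [v_0,v_1,v_3], [v_0,v_2,v_4], [v_1,v_3,v_4], [v_2,v_3,v_4]

Hence C_0 ≅ Z^5, C_1 ≅ Z^10, C_2 ≅ Z^5.

∂_1: C_1 → C_0 sends each edge [p,q] (with p < q) to q − p.
The resulting 5×10 matrix has rank 4, and its Smith normal form has invariant factors (1,1,1,1).

∂_2: C_2 → C_1 sends each 2-simplex [p,q,r] to [q,r] − [p,r] + [p,q]. For instance
  ∂[v_1,v_3,v_4] = [v_3,v_4] − [v_1,v_4] + [v_1,v_3],
  ∂[v_2,v_3,v_4] = [v_3,v_4] − [v_2,v_4] + [v_2,v_3].
The resulting 10×5 matrix has rank 5, and its Smith normal form has invariant factors (1,1,1,1,1).

Now H_k = ker ∂_k / im ∂_{k+1}, so:

  H_0: rank C_0 − rank ∂_1 = 5 − 4 = 1, and the invariant factors of ∂_1 are all 1, so H_0 ≅ Z.
  H_1: rank ker ∂_1 − rank ∂_2 = (10 − 4) − 5 = 1, and the invariant factors of ∂_2 are all 1, so H_1 ≅ Z.
  H_2: rank ker ∂_2 − rank ∂_3 = (5 − 5) − 0 = 0, and there is no ∂_3, so H_2 ≅ 0.

H_0 ≅ Z,  H_1 ≅ Z,  H_2 = 0.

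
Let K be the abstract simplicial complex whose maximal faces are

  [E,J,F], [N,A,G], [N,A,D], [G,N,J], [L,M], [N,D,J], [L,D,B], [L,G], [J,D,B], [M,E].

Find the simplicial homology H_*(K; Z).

H_0 = Z,  H_1 = Z^2,  H_2 = 0.

K has 10 vertices, 18 edges, 7 triangles.
rank ∂_0 = 0, rank ∂_1 = 9 ⇒ b_0 = 10 − 0 − 9 = 1; all invariant factors of ∂_1 are 1 so no torsion. So H_0 ≅ Z.
rank ∂_1 = 9, rank ∂_2 = 7 ⇒ b_1 = 18 − 9 − 7 = 2; all invariant factors of ∂_2 are 1 so no torsion. So H_1 ≅ Z^2.
rank ∂_2 = 7, rank ∂_3 = 0 ⇒ b_2 = 7 − 7 − 0 = 0. So H_2 ≅ 0.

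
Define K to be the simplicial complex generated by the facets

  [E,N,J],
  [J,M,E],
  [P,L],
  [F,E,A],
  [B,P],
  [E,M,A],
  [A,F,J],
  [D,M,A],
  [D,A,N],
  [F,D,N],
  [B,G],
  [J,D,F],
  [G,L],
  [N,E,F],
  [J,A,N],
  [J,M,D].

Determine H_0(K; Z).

K has 11 vertices, 22 edges, 12 triangles.
rank ∂_0 = 0, rank ∂_1 = 9 ⇒ b_0 = 11 − 0 − 9 = 2; all invariant factors of ∂_1 are 1 so no torsion. So H_0 = Z^2.

H_0 ≅ Z^2.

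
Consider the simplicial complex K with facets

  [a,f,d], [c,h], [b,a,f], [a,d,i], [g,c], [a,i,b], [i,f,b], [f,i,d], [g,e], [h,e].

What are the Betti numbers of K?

Take the total order a < b < c < d < e < f < g < h < i on the vertex set. Then K (dimension 2) consists of the simplices:

  0-simplices (9): a, b, c, d, e, f, g, h, i
  1-simplices (13): ab, ad, af, ai, bf, bi, cg, ch, df, di, eg, eh, fi
  2-simplices (6): abf, abi, adf, adi, bfi, dfi

so the chain groups are C_0 ≅ Z^9, C_1 ≅ Z^13, C_2 ≅ Z^6.

The boundary map ∂_1: C_1 → C_0 maps an edge to its endpoints' difference, ∂[p,q] = q − p. For instance
  ∂ch = h − c.
This gives a 9×13 integer matrix of rank 7; reducing to Smith normal form yields diagonal entries (1,1,1,1,1,1,1).

The boundary map ∂_2: C_2 → C_1 maps a triangle to the signed sum of its edges. For instance
  ∂adf = df − af + ad,
  ∂abi = bi − ai + ab.
This gives a 13×6 integer matrix of rank 5; reducing to Smith normal form yields diagonal entries (1,1,1,1,1).

Now H_k = ker ∂_k / im ∂_{k+1}, so:

  H_0: rank C_0 − rank ∂_1 = 9 − 7 = 2, and the invariant factors of ∂_1 are all 1, so H_0 = Z^2.
  H_1: rank ker ∂_1 − rank ∂_2 = (13 − 7) − 5 = 1, and the invariant factors of ∂_2 are all 1, so H_1 = Z.
  H_2: rank ker ∂_2 − rank ∂_3 = (6 − 5) − 0 = 1, and there is no ∂_3, so H_2 = Z.

As a check, the Euler characteristic is 9 − 13 + 6 = 2, which agrees with 2 − 1 + 1 = 2.
(K is a triangulation of the disjoint union of the circle S^1 and the 2-sphere S^2.)

Hence the Betti numbers are b_0 = 2, b_1 = 1, b_2 = 1.

b_0 = 2, b_1 = 1, b_2 = 1.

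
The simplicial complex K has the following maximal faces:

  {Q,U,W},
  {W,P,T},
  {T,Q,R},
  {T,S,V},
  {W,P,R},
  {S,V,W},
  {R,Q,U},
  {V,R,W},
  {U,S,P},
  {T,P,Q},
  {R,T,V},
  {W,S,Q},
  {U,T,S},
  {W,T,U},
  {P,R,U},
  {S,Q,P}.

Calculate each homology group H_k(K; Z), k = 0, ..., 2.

Order the vertices as P < Q < R < S < T < U < V < W. Listing each simplex with vertices in this order, K has dimension 2 with simplices:

  0-simplices (8): P, Q, R, S, T, U, V, W
  1-simplices (24): PQ, PR, PS, PT, PU, PW, QR, QS, QT, QU, QW, RT, RU, RV, RW, ST, SU, SV, SW, TU, TV, TW, UW, VW
  2-simplices (16): PQS, PQT, PRU, PRW, PSU, PTW, QRT, QRU, QSW, QUW, RTV, RVW, STU, STV, SVW, TUW

so the chain groups are C_0 ≅ Z^8, C_1 ≅ Z^24, C_2 ≅ Z^16.

The boundary map ∂_1: C_1 → C_0 is given by ∂[p,q] = [q] − [p]. For instance
  ∂RU = U − R.
As a 8×24 matrix over Z this has rank 7, with invariant factors (1,1,1,1,1,1,1).

Boundary ∂_2: C_2 → C_1 sends each 2-simplex [p,q,r] to [q,r] − [p,r] + [p,q]. For instance
  ∂SVW = VW − SW + SV,
  ∂QSW = SW − QW + QS.
As a 24×16 matrix over Z this has rank 15, with invariant factors (1,1,1,1,1,1,1,1,1,1,1,1,1,1,1).

From H_k ≅ ker(∂_k) / im(∂_{k+1}) we obtain:

  H_0: rank C_0 − rank ∂_1 = 8 − 7 = 1, and the invariant factors of ∂_1 are all 1, so H_0 ≅ Z.
  H_1: rank ker ∂_1 − rank ∂_2 = (24 − 7) − 15 = 2, and the invariant factors of ∂_2 are all 1, so H_1 ≅ Z^2.
  H_2: rank ker ∂_2 − rank ∂_3 = (16 − 15) − 0 = 1, and there is no ∂_3, so H_2 ≅ Z.

As a check, the Euler characteristic is 8 − 24 + 16 = 0, which agrees with 1 − 2 + 1 = 0.

H_0 ≅ Z,  H_1 ≅ Z^2,  H_2 ≅ Z.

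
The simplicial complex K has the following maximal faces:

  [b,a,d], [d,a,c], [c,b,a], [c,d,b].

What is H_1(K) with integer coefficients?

We work with the vertex ordering a < b < c < d. The simplices of K, each written with vertices in increasing order, are:

  0-simplices (4): a, b, c, d
  1-simplices (6): ab, ac, ad, bc, bd, cd
  2-simplices (4): abc, abd, acd, bcd

Hence C_0 ≅ Z^4, C_1 ≅ Z^6, C_2 ≅ Z^4.

Boundary ∂_1: C_1 → C_0 sends each edge [p,q] (with p < q) to q − p.
This gives a 4×6 integer matrix of rank 3; reducing to Smith normal form yields diagonal entries (1,1,1).

The boundary map ∂_2: C_2 → C_1 maps a triangle to the signed sum of its edges. For instance
  ∂abc = bc − ac + ab,
  ∂abd = bd − ad + ab.
The 6×4 boundary matrix has rank 3 and Smith normal form diag(1,1,1).

Now H_k = ker ∂_k / im ∂_{k+1}, so:

  H_1: rank ker ∂_1 − rank ∂_2 = (6 − 3) − 3 = 0, and the invariant factors of ∂_2 are all 1, so H_1 ≅ 0.

(K is a triangulation of the 2-sphere S^2.)

H_1 ≅ 0.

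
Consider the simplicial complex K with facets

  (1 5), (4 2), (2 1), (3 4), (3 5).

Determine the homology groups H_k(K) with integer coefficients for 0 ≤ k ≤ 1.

H_0 = Z,  H_1 = Z.

K has 5 vertices, 5 edges.
rank ∂_0 = 0, rank ∂_1 = 4 ⇒ b_0 = 5 − 0 − 4 = 1; all invariant factors of ∂_1 are 1 so no torsion. So H_0 = Z.
rank ∂_1 = 4, rank ∂_2 = 0 ⇒ b_1 = 5 − 4 − 0 = 1. So H_1 = Z.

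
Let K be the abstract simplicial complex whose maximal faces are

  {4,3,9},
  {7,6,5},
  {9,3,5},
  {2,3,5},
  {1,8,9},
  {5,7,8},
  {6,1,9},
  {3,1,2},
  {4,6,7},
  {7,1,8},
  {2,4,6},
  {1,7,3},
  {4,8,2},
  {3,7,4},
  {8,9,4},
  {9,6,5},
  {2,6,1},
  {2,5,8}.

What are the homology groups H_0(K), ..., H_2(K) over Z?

H_0 = Z,  H_1 = Z^2,  H_2 = Z.

Take the total order 1 < 2 < 3 < 4 < 5 < 6 < 7 < 8 < 9 on the vertex set. Then K (dimension 2) consists of the simplices:

  0-simplices (9): [1], [2], [3], [4], [5], [6], [7], [8], [9]
  1-simplices (27): (27 of them)
  2-simplices (18): [1,2,3], [1,2,6], [1,3,7], [1,6,9], [1,7,8], [1,8,9], [2,3,5], [2,4,6], [2,4,8], [2,5,8], [3,4,7], [3,4,9], [3,5,9], [4,6,7], [4,8,9], [5,6,7], [5,6,9], [5,7,8]

so the chain groups are C_0 ≅ Z^9, C_1 ≅ Z^27, C_2 ≅ Z^18.

The boundary map ∂_1: C_1 → C_0 sends each edge [p,q] (with p < q) to q − p. For instance
  ∂[3,7] = [7] − [3].
The 9×27 boundary matrix has rank 8 and Smith normal form diag(1,1,1,1,1,1,1,1).

The boundary map ∂_2: C_2 → C_1 maps a triangle to the signed sum of its edges. For instance
  ∂[5,6,9] = [6,9] − [5,9] + [5,6],
  ∂[1,2,6] = [2,6] − [1,6] + [1,2].
The 27×18 boundary matrix has rank 17 and Smith normal form diag(1,1,1,1,1,1,1,1,1,1,1,1,1,1,1,1,1).

Reading off H_k = ker ∂_k / im ∂_{k+1}:

  H_0: rank C_0 − rank ∂_1 = 9 − 8 = 1, and the invariant factors of ∂_1 are all 1, so H_0 = Z.
  H_1: rank ker ∂_1 − rank ∂_2 = (27 − 8) − 17 = 2, and the invariant factors of ∂_2 are all 1, so H_1 = Z^2.
  H_2: rank ker ∂_2 − rank ∂_3 = (18 − 17) − 0 = 1, and there is no ∂_3, so H_2 = Z.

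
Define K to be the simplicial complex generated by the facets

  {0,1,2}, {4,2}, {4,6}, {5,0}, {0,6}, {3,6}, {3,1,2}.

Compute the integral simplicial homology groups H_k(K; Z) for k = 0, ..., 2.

Order the vertices as 0 < 1 < 2 < 3 < 4 < 5 < 6. Listing each simplex with vertices in this order, K has dimension 2 with simplices:

  0-simplices (7): [0], [1], [2], [3], [4], [5], [6]
  1-simplices (10): [0,1], [0,2], [0,5], [0,6], [1,2], [1,3], [2,3], [2,4], [3,6], [4,6]
  2-simplices (2): [0,1,2], [1,2,3]

so the chain groups are C_0 ≅ Z^7, C_1 ≅ Z^10, C_2 ≅ Z^2.

∂_1: C_1 → C_0 is given by ∂[p,q] = [q] − [p].
This gives a 7×10 integer matrix of rank 6; reducing to Smith normal form yields diagonal entries (1,1,1,1,1,1).

The boundary map ∂_2: C_2 → C_1 acts by ∂[p,q,r] = [q,r] − [p,r] + [p,q]. For instance
  ∂[1,2,3] = [2,3] − [1,3] + [1,2],
  ∂[0,1,2] = [1,2] − [0,2] + [0,1].
The resulting 10×2 matrix has rank 2, and its Smith normal form has invariant factors (1,1).

Reading off H_k = ker ∂_k / im ∂_{k+1}:

  H_0: rank C_0 − rank ∂_1 = 7 − 6 = 1, and the invariant factors of ∂_1 are all 1, so H_0 ≅ Z.
  H_1: rank ker ∂_1 − rank ∂_2 = (10 − 6) − 2 = 2, and the invariant factors of ∂_2 are all 1, so H_1 ≅ Z^2.
  H_2: rank ker ∂_2 − rank ∂_3 = (2 − 2) − 0 = 0, and there is no ∂_3, so H_2 ≅ 0.

H_0 = Z,  H_1 = Z^2,  H_2 = 0.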